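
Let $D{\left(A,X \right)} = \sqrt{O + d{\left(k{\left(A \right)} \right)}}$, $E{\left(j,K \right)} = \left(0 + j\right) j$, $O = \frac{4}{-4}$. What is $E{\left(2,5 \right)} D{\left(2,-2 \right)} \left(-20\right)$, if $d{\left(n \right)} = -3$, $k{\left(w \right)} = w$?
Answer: $- 160 i \approx - 160.0 i$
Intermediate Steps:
$O = -1$ ($O = 4 \left(- \frac{1}{4}\right) = -1$)
$E{\left(j,K \right)} = j^{2}$ ($E{\left(j,K \right)} = j j = j^{2}$)
$D{\left(A,X \right)} = 2 i$ ($D{\left(A,X \right)} = \sqrt{-1 - 3} = \sqrt{-4} = 2 i$)
$E{\left(2,5 \right)} D{\left(2,-2 \right)} \left(-20\right) = 2^{2} \cdot 2 i \left(-20\right) = 4 \cdot 2 i \left(-20\right) = 8 i \left(-20\right) = - 160 i$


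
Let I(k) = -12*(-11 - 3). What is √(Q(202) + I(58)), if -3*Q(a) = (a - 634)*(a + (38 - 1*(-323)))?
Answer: 2*√20310 ≈ 285.03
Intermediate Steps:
Q(a) = -(-634 + a)*(361 + a)/3 (Q(a) = -(a - 634)*(a + (38 - 1*(-323)))/3 = -(-634 + a)*(a + (38 + 323))/3 = -(-634 + a)*(a + 361)/3 = -(-634 + a)*(361 + a)/3)
I(k) = 168 (I(k) = -12*(-14) = 168)
√(Q(202) + I(58)) = √((228874/3 + 91*202 - ⅓*202²) + 168) = √((228874/3 + 18382 - ⅓*40804) + 168) = √((228874/3 + 18382 - 40804/3) + 168) = √(81072 + 168) = √81240 = 2*√20310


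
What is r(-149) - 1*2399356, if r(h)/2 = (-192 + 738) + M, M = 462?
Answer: -2397340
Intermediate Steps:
r(h) = 2016 (r(h) = 2*((-192 + 738) + 462) = 2*(546 + 462) = 2*1008 = 2016)
r(-149) - 1*2399356 = 2016 - 1*2399356 = 2016 - 2399356 = -2397340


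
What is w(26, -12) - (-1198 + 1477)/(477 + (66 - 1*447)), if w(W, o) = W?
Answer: 739/32 ≈ 23.094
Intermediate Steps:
w(26, -12) - (-1198 + 1477)/(477 + (66 - 1*447)) = 26 - (-1198 + 1477)/(477 + (66 - 1*447)) = 26 - 279/(477 + (66 - 447)) = 26 - 279/(477 - 381) = 26 - 279/96 = 26 - 1*93/32 = 26 - 93/32 = 739/32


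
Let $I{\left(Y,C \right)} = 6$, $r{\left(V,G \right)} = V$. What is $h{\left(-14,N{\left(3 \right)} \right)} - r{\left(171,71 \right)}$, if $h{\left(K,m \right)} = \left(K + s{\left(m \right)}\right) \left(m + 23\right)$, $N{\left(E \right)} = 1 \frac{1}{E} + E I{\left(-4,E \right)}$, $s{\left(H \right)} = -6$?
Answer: $- \frac{2993}{3} \approx -997.67$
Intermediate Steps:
$N{\left(E \right)} = \frac{1}{E} + 6 E$ ($N{\left(E \right)} = 1 \frac{1}{E} + E 6 = \frac{1}{E} + 6 E$)
$h{\left(K,m \right)} = \left(-6 + K\right) \left(23 + m\right)$ ($h{\left(K,m \right)} = \left(K - 6\right) \left(m + 23\right) = \left(-6 + K\right) \left(23 + m\right)$)
$h{\left(-14,N{\left(3 \right)} \right)} - r{\left(171,71 \right)} = \left(-138 - 6 \left(\frac{1}{3} + 6 \cdot 3\right) + 23 \left(-14\right) - 14 \left(\frac{1}{3} + 6 \cdot 3\right)\right) - 171 = \left(-138 - 6 \left(\frac{1}{3} + 18\right) - 322 - 14 \left(\frac{1}{3} + 18\right)\right) - 171 = \left(-138 - 110 - 322 - \frac{770}{3}\right) - 171 = - \frac{2480}{3} - 171 = - \frac{2993}{3}$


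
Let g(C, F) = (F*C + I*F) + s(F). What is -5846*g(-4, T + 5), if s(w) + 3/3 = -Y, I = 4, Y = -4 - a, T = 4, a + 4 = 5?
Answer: -23384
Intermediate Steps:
a = 1 (a = -4 + 5 = 1)
Y = -5 (Y = -4 - 1*1 = -4 - 1 = -5)
s(w) = 4 (s(w) = -1 - 1*(-5) = -1 + 5 = 4)
g(C, F) = 4 + 4*F + C*F (g(C, F) = (F*C + 4*F) + 4 = (C*F + 4*F) + 4 = (4*F + C*F) + 4 = 4 + 4*F + C*F)
-5846*g(-4, T + 5) = -5846*(4 + 4*(4 + 5) - 4*(4 + 5)) = -5846*(4 + 4*9 - 4*9) = -5846*(4 + 36 - 36) = -5846*4 = -23384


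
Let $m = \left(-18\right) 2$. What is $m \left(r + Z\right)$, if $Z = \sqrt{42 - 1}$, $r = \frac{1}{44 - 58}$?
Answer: $\frac{18}{7} - 36 \sqrt{41} \approx -227.94$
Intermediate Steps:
$m = -36$
$r = - \frac{1}{14}$ ($r = \frac{1}{-14} = - \frac{1}{14} \approx -0.071429$)
$Z = \sqrt{41} \approx 6.4031$
$m \left(r + Z\right) = - 36 \left(- \frac{1}{14} + \sqrt{41}\right) = \frac{18}{7} - 36 \sqrt{41}$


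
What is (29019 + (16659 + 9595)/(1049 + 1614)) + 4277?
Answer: 88693502/2663 ≈ 33306.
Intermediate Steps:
(29019 + (16659 + 9595)/(1049 + 1614)) + 4277 = (29019 + 26254/2663) + 4277 = 77303851/2663 + 4277 = 88693502/2663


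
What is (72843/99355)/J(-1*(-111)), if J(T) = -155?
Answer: -72843/15400025 ≈ -0.0047301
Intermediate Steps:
(72843/99355)/J(-1*(-111)) = (72843/99355)/(-155) = (72843*(1/99355))*(-1/155) = (72843/99355)*(-1/155) = -72843/15400025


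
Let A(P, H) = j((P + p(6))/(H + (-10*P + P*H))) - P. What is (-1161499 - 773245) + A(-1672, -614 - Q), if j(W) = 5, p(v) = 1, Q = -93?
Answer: -1933067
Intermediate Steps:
A(P, H) = 5 - P
(-1161499 - 773245) + A(-1672, -614 - Q) = (-1161499 - 773245) + (5 - 1*(-1672)) = -1934744 + (5 + 1672) = -1934744 + 1677 = -1933067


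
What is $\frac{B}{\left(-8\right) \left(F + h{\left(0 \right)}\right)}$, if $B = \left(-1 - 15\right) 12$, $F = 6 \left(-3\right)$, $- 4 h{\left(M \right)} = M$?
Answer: $- \frac{4}{3} \approx -1.3333$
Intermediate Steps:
$h{\left(M \right)} = - \frac{M}{4}$
$F = -18$
$B = -192$ ($B = \left(-16\right) 12 = -192$)
$\frac{B}{\left(-8\right) \left(F + h{\left(0 \right)}\right)} = - \frac{192}{\left(-8\right) \left(-18 - 0\right)} = - \frac{192}{\left(-8\right) \left(-18 + 0\right)} = - \frac{192}{\left(-8\right) \left(-18\right)} = - \frac{192}{144} = \left(-192\right) \frac{1}{144} = - \frac{4}{3}$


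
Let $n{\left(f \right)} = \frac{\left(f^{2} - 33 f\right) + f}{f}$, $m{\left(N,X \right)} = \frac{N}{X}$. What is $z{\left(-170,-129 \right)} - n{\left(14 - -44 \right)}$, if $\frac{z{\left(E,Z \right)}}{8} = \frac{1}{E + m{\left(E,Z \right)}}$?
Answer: $- \frac{70849}{2720} \approx -26.047$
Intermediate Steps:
$z{\left(E,Z \right)} = \frac{8}{E + \frac{E}{Z}}$
$n{\left(f \right)} = \frac{f^{2} - 32 f}{f}$
$z{\left(-170,-129 \right)} - n{\left(14 - -44 \right)} = 8 \left(-129\right) \frac{1}{-170} \frac{1}{1 - 129} - \left(-32 + \left(14 - -44\right)\right) = 8 \left(-129\right) \left(- \frac{1}{170}\right) \frac{1}{-128} - \left(-32 + \left(14 + 44\right)\right) = 8 \left(-129\right) \left(- \frac{1}{170}\right) \left(- \frac{1}{128}\right) - \left(-32 + 58\right) = - \frac{129}{2720} - 26 = - \frac{70849}{2720}$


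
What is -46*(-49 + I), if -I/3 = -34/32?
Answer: 16859/8 ≈ 2107.4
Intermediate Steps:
I = 51/16 (I = -(-102)/32 = -3*(-17/16) = 51/16 ≈ 3.1875)
-46*(-49 + I) = -46*(-49 + 51/16) = -46*(-733/16) = 16859/8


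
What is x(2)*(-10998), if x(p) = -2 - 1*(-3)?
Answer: -10998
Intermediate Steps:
x(p) = 1 (x(p) = -2 + 3 = 1)
x(2)*(-10998) = 1*(-10998) = -10998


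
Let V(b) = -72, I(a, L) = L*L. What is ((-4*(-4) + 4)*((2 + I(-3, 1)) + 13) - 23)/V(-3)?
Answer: -33/8 ≈ -4.1250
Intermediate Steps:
I(a, L) = L²
((-4*(-4) + 4)*((2 + I(-3, 1)) + 13) - 23)/V(-3) = ((-4*(-4) + 4)*((2 + 1²) + 13) - 23)/(-72) = ((16 + 4)*((2 + 1) + 13) - 23)*(-1/72) = (20*(3 + 13) - 23)*(-1/72) = (20*16 - 23)*(-1/72) = (320 - 23)*(-1/72) = 297*(-1/72) = -33/8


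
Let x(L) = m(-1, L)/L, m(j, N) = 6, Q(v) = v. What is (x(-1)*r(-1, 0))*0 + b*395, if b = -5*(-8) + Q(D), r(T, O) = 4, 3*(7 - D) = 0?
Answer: 18565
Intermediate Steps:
D = 7 (D = 7 - ⅓*0 = 7 + 0 = 7)
x(L) = 6/L
b = 47 (b = -5*(-8) + 7 = 40 + 7 = 47)
(x(-1)*r(-1, 0))*0 + b*395 = ((6/(-1))*4)*0 + 47*395 = ((6*(-1))*4)*0 + 18565 = -6*4*0 + 18565 = -24*0 + 18565 = 0 + 18565 = 18565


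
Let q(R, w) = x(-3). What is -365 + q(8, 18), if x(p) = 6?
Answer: -359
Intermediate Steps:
q(R, w) = 6
-365 + q(8, 18) = -365 + 6 = -359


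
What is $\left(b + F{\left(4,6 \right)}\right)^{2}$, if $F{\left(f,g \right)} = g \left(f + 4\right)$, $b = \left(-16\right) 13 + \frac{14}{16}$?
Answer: $\frac{1620529}{64} \approx 25321.0$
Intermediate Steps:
$b = - \frac{1657}{8}$ ($b = -208 + 14 \cdot \frac{1}{16} = -208 + \frac{7}{8} = - \frac{1657}{8} \approx -207.13$)
$F{\left(f,g \right)} = g \left(4 + f\right)$
$\left(b + F{\left(4,6 \right)}\right)^{2} = \left(- \frac{1657}{8} + 6 \left(4 + 4\right)\right)^{2} = \left(- \frac{1657}{8} + 6 \cdot 8\right)^{2} = \left(- \frac{1657}{8} + 48\right)^{2} = \left(- \frac{1273}{8}\right)^{2} = \frac{1620529}{64}$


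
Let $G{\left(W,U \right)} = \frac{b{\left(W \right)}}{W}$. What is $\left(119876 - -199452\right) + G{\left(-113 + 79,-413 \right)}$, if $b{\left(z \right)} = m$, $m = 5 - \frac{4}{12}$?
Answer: $\frac{16285721}{51} \approx 3.1933 \cdot 10^{5}$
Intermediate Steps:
$m = \frac{14}{3}$ ($m = 5 - \frac{1}{3} = \frac{14}{3} \approx 4.6667$)
$b{\left(z \right)} = \frac{14}{3}$
$G{\left(W,U \right)} = \frac{14}{3 W}$
$\left(119876 - -199452\right) + G{\left(-113 + 79,-413 \right)} = \left(119876 - -199452\right) + \frac{14}{3 \left(-113 + 79\right)} = \left(119876 + 199452\right) + \frac{14}{3 \left(-34\right)} = 319328 + \frac{14}{3} \left(- \frac{1}{34}\right) = 319328 - \frac{7}{51} = \frac{16285721}{51}$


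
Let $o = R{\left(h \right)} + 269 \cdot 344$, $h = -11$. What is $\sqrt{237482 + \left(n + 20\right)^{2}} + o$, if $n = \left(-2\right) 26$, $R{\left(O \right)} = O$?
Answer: $92525 + \sqrt{238506} \approx 93013.0$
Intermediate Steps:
$n = -52$
$o = 92525$ ($o = -11 + 269 \cdot 344 = -11 + 92536 = 92525$)
$\sqrt{237482 + \left(n + 20\right)^{2}} + o = \sqrt{237482 + \left(-52 + 20\right)^{2}} + 92525 = \sqrt{237482 + \left(-32\right)^{2}} + 92525 = \sqrt{237482 + 1024} + 92525 = \sqrt{238506} + 92525 = 92525 + \sqrt{238506}$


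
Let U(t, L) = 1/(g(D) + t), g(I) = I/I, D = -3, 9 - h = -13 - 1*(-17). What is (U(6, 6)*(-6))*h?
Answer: -30/7 ≈ -4.2857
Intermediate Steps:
h = 5 (h = 9 - (-13 - 1*(-17)) = 9 - (-13 + 17) = 9 - 1*4 = 9 - 4 = 5)
g(I) = 1
U(t, L) = 1/(1 + t)
(U(6, 6)*(-6))*h = (-6/(1 + 6))*5 = (-6/7)*5 = ((⅐)*(-6))*5 = -6/7*5 = -30/7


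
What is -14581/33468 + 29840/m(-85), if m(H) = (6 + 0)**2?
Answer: 83180017/100404 ≈ 828.45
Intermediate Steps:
m(H) = 36 (m(H) = 6**2 = 36)
-14581/33468 + 29840/m(-85) = -14581/33468 + 29840/36 = -14581*1/33468 + 29840*(1/36) = -14581/33468 + 7460/9 = 83180017/100404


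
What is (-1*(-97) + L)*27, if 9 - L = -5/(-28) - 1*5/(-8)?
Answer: 159057/56 ≈ 2840.3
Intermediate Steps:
L = 459/56 (L = 9 - (-5/(-28) - 1*5/(-8)) = 9 - (-5*(-1/28) - 5*(-⅛)) = 9 - (5/28 + 5/8) = 9 - 1*45/56 = 9 - 45/56 = 459/56 ≈ 8.1964)
(-1*(-97) + L)*27 = (-1*(-97) + 459/56)*27 = (97 + 459/56)*27 = (5891/56)*27 = 159057/56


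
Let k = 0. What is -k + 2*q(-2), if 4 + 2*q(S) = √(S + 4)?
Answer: -4 + √2 ≈ -2.5858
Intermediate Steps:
q(S) = -2 + √(4 + S)/2 (q(S) = -2 + √(S + 4)/2 = -2 + √(4 + S)/2)
-k + 2*q(-2) = -1*0 + 2*(-2 + √(4 - 2)/2) = 0 + 2*(-2 + √2/2) = 0 + (-4 + √2) = -4 + √2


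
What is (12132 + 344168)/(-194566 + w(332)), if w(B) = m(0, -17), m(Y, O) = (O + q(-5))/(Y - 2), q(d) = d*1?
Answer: -71260/38911 ≈ -1.8314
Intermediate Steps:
q(d) = d
m(Y, O) = (-5 + O)/(-2 + Y) (m(Y, O) = (O - 5)/(Y - 2) = (-5 + O)/(-2 + Y))
w(B) = 11 (w(B) = (-5 - 17)/(-2 + 0) = -22/(-2) = -½*(-22) = 11)
(12132 + 344168)/(-194566 + w(332)) = (12132 + 344168)/(-194566 + 11) = 356300/(-194555) = 356300*(-1/194555) = -71260/38911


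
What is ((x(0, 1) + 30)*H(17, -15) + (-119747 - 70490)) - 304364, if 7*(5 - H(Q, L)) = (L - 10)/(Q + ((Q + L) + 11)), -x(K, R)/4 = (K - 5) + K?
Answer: -10381246/21 ≈ -4.9435e+5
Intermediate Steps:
x(K, R) = 20 - 8*K (x(K, R) = -4*((K - 5) + K) = -4*((-5 + K) + K) = -4*(-5 + 2*K) = 20 - 8*K)
H(Q, L) = 5 - (-10 + L)/(7*(11 + L + 2*Q)) (H(Q, L) = 5 - (L - 10)/(7*(Q + ((Q + L) + 11))) = 5 - (-10 + L)/(7*(Q + ((L + Q) + 11))) = 5 - (-10 + L)/(7*(Q + (11 + L + Q))) = 5 - (-10 + L)/(7*(11 + L + 2*Q)))
((x(0, 1) + 30)*H(17, -15) + (-119747 - 70490)) - 304364 = (((20 - 8*0) + 30)*((395 + 34*(-15) + 70*17)/(7*(11 - 15 + 2*17))) + (-119747 - 70490)) - 304364 = (((20 + 0) + 30)*((395 - 510 + 1190)/(7*(11 - 15 + 34))) - 190237) - 304364 = ((20 + 30)*((⅐)*1075/30) - 190237) - 304364 = (50*((⅐)*(1/30)*1075) - 190237) - 304364 = (50*(215/42) - 190237) - 304364 = (5375/21 - 190237) - 304364 = -3989602/21 - 304364 = -10381246/21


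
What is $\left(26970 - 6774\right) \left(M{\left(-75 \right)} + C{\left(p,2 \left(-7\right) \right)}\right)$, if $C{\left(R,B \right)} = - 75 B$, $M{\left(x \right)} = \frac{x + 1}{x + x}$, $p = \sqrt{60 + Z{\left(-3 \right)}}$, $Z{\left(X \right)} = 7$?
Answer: $\frac{530394084}{25} \approx 2.1216 \cdot 10^{7}$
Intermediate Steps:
$p = \sqrt{67}$ ($p = \sqrt{60 + 7} = \sqrt{67} \approx 8.1853$)
$M{\left(x \right)} = \frac{1 + x}{2 x}$
$\left(26970 - 6774\right) \left(M{\left(-75 \right)} + C{\left(p,2 \left(-7\right) \right)}\right) = \left(26970 - 6774\right) \left(\frac{1 - 75}{2 \left(-75\right)} - 75 \cdot 2 \left(-7\right)\right) = 20196 \left(\frac{1}{2} \left(- \frac{1}{75}\right) \left(-74\right) - -1050\right) = 20196 \left(\frac{37}{75} + 1050\right) = 20196 \cdot \frac{78787}{75} = \frac{530394084}{25}$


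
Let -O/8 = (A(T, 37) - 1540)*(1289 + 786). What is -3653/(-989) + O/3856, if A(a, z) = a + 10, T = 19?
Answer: 3102597171/476698 ≈ 6508.5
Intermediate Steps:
A(a, z) = 10 + a
O = 25082600 (O = -8*((10 + 19) - 1540)*(1289 + 786) = -8*(29 - 1540)*2075 = -(-12088)*2075 = -8*(-3135325) = 25082600)
-3653/(-989) + O/3856 = -3653/(-989) + 25082600/3856 = -3653*(-1/989) + 25082600*(1/3856) = 3653/989 + 3135325/482 = 3102597171/476698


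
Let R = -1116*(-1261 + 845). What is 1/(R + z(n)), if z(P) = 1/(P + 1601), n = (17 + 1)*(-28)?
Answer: 1097/509288833 ≈ 2.1540e-6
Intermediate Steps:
n = -504 (n = 18*(-28) = -504)
R = 464256 (R = -1116*(-416) = 464256)
z(P) = 1/(1601 + P)
1/(R + z(n)) = 1/(464256 + 1/(1601 - 504)) = 1/(464256 + 1/1097) = 1/(509288833/1097) = 1097/509288833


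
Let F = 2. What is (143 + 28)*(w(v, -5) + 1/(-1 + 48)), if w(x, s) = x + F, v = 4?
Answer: 48393/47 ≈ 1029.6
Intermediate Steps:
w(x, s) = 2 + x (w(x, s) = x + 2 = 2 + x)
(143 + 28)*(w(v, -5) + 1/(-1 + 48)) = (143 + 28)*((2 + 4) + 1/(-1 + 48)) = 171*(6 + 1/47) = 171*(283/47) = 48393/47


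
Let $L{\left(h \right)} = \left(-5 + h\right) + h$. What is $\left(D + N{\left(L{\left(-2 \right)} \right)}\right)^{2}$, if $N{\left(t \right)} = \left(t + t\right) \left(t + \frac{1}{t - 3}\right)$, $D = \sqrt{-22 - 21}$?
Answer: $\frac{106757}{4} + 327 i \sqrt{43} \approx 26689.0 + 2144.3 i$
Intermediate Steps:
$L{\left(h \right)} = -5 + 2 h$
$D = i \sqrt{43}$ ($D = \sqrt{-43} = i \sqrt{43} \approx 6.5574 i$)
$N{\left(t \right)} = 2 t \left(t + \frac{1}{-3 + t}\right)$ ($N{\left(t \right)} = 2 t \left(t + \frac{1}{t - 3}\right) = 2 t \left(t + \frac{1}{-3 + t}\right)$)
$\left(D + N{\left(L{\left(-2 \right)} \right)}\right)^{2} = \left(i \sqrt{43} + \frac{2 \left(-5 + 2 \left(-2\right)\right) \left(1 + \left(-5 + 2 \left(-2\right)\right)^{2} - 3 \left(-5 + 2 \left(-2\right)\right)\right)}{-3 + \left(-5 + 2 \left(-2\right)\right)}\right)^{2} = \left(i \sqrt{43} + \frac{2 \left(-5 - 4\right) \left(1 + \left(-5 - 4\right)^{2} - 3 \left(-5 - 4\right)\right)}{-3 - 9}\right)^{2} = \left(i \sqrt{43} + 2 \left(-9\right) \frac{1}{-3 - 9} \left(1 + \left(-9\right)^{2} - -27\right)\right)^{2} = \left(i \sqrt{43} + 2 \left(-9\right) \frac{1}{-12} \left(1 + 81 + 27\right)\right)^{2} = \left(i \sqrt{43} + 2 \left(-9\right) \left(- \frac{1}{12}\right) 109\right)^{2} = \left(i \sqrt{43} + \frac{327}{2}\right)^{2} = \left(\frac{327}{2} + i \sqrt{43}\right)^{2}$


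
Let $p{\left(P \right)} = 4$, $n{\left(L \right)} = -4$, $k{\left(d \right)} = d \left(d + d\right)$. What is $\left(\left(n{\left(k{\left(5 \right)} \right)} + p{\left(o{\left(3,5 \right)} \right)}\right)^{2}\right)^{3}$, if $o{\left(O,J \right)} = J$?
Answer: $0$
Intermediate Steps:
$k{\left(d \right)} = 2 d^{2}$ ($k{\left(d \right)} = d 2 d = 2 d^{2}$)
$\left(\left(n{\left(k{\left(5 \right)} \right)} + p{\left(o{\left(3,5 \right)} \right)}\right)^{2}\right)^{3} = \left(\left(-4 + 4\right)^{2}\right)^{3} = \left(0^{2}\right)^{3} = 0^{3} = 0$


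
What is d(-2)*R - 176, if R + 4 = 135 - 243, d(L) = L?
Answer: 48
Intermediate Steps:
R = -112 (R = -4 + (135 - 243) = -4 - 108 = -112)
d(-2)*R - 176 = -2*(-112) - 176 = 224 - 176 = 48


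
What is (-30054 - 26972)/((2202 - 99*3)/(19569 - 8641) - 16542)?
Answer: 623180128/180769071 ≈ 3.4474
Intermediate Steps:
(-30054 - 26972)/((2202 - 99*3)/(19569 - 8641) - 16542) = -57026/((2202 - 297)/10928 - 16542) = -57026/(1905*(1/10928) - 16542) = -57026/(1905/10928 - 16542) = -57026/(-180769071/10928) = -57026*(-10928/180769071) = 623180128/180769071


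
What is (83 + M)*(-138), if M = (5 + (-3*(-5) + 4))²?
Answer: -90942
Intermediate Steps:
M = 576 (M = (5 + (15 + 4))² = (5 + 19)² = 24² = 576)
(83 + M)*(-138) = (83 + 576)*(-138) = 659*(-138) = -90942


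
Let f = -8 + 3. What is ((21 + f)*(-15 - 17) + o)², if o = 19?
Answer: 243049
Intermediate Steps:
f = -5
((21 + f)*(-15 - 17) + o)² = ((21 - 5)*(-15 - 17) + 19)² = (16*(-32) + 19)² = (-512 + 19)² = (-493)² = 243049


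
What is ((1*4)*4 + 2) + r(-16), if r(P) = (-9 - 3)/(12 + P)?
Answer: 21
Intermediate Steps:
r(P) = -12/(12 + P)
((1*4)*4 + 2) + r(-16) = ((1*4)*4 + 2) - 12/(12 - 16) = (4*4 + 2) - 12/(-4) = (16 + 2) - 12*(-¼) = 18 + 3 = 21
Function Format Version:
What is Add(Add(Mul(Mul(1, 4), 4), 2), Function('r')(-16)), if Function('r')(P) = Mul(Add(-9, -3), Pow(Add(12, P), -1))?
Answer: 21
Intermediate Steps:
Function('r')(P) = Mul(-12, Pow(Add(12, P), -1))
Add(Add(Mul(Mul(1, 4), 4), 2), Function('r')(-16)) = Add(Add(Mul(Mul(1, 4), 4), 2), Mul(-12, Pow(Add(12, -16), -1))) = Add(Add(Mul(4, 4), 2), Mul(-12, Pow(-4, -1))) = Add(Add(16, 2), Mul(-12, Rational(-1, 4))) = Add(18, 3) = 21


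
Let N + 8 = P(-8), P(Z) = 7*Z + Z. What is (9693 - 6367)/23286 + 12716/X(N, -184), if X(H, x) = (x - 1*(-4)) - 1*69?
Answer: -49212767/966369 ≈ -50.925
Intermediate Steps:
P(Z) = 8*Z
N = -72 (N = -8 + 8*(-8) = -8 - 64 = -72)
X(H, x) = -65 + x (X(H, x) = (x + 4) - 69 = (4 + x) - 69 = -65 + x)
(9693 - 6367)/23286 + 12716/X(N, -184) = (9693 - 6367)/23286 + 12716/(-65 - 184) = 3326*(1/23286) + 12716/(-249) = 1663/11643 + 12716*(-1/249) = 1663/11643 - 12716/249 = -49212767/966369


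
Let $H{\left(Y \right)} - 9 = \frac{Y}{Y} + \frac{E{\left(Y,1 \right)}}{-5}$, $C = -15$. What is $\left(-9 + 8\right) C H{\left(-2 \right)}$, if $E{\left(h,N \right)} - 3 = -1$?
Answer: $144$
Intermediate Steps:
$E{\left(h,N \right)} = 2$ ($E{\left(h,N \right)} = 3 - 1 = 2$)
$H{\left(Y \right)} = \frac{48}{5}$ ($H{\left(Y \right)} = 9 + \left(\frac{Y}{Y} + \frac{2}{-5}\right) = 9 + \left(1 + 2 \left(- \frac{1}{5}\right)\right) = 9 + \left(1 - \frac{2}{5}\right) = 9 + \frac{3}{5} = \frac{48}{5}$)
$\left(-9 + 8\right) C H{\left(-2 \right)} = \left(-9 + 8\right) \left(-15\right) \frac{48}{5} = \left(-1\right) \left(-15\right) \frac{48}{5} = 15 \cdot \frac{48}{5} = 144$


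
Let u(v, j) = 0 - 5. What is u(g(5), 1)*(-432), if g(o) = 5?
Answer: 2160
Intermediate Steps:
u(v, j) = -5
u(g(5), 1)*(-432) = -5*(-432) = 2160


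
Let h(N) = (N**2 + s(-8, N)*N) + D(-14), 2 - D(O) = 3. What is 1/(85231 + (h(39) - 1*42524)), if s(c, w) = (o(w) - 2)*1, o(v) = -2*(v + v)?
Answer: 1/38065 ≈ 2.6271e-5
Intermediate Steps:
o(v) = -4*v
s(c, w) = -2 - 4*w (s(c, w) = (-4*w - 2)*1 = (-2 - 4*w)*1 = -2 - 4*w)
D(O) = -1 (D(O) = 2 - 1*3 = 2 - 3 = -1)
h(N) = -1 + N**2 + N*(-2 - 4*N) (h(N) = (N**2 + (-2 - 4*N)*N) - 1 = (N**2 + N*(-2 - 4*N)) - 1 = -1 + N**2 + N*(-2 - 4*N))
1/(85231 + (h(39) - 1*42524)) = 1/(85231 + ((-1 - 3*39**2 - 2*39) - 1*42524)) = 1/(85231 + ((-1 - 3*1521 - 78) - 42524)) = 1/(85231 + ((-1 - 4563 - 78) - 42524)) = 1/(85231 + (-4642 - 42524)) = 1/(85231 - 47166) = 1/38065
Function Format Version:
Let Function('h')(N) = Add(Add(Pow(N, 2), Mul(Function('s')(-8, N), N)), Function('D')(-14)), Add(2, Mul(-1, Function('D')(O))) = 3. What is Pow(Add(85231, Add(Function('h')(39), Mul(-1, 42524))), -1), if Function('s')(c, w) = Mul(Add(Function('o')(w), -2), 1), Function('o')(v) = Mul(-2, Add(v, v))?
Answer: Rational(1, 38065) ≈ 2.6271e-5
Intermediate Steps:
Function('o')(v) = Mul(-4, v) (Function('o')(v) = Mul(-2, Mul(2, v)) = Mul(-4, v))
Function('s')(c, w) = Add(-2, Mul(-4, w)) (Function('s')(c, w) = Mul(Add(Mul(-4, w), -2), 1) = Mul(Add(-2, Mul(-4, w)), 1) = Add(-2, Mul(-4, w)))
Function('D')(O) = -1 (Function('D')(O) = Add(2, Mul(-1, 3)) = Add(2, -3) = -1)
Function('h')(N) = Add(-1, Pow(N, 2), Mul(N, Add(-2, Mul(-4, N)))) (Function('h')(N) = Add(Add(Pow(N, 2), Mul(Add(-2, Mul(-4, N)), N)), -1) = Add(Add(Pow(N, 2), Mul(N, Add(-2, Mul(-4, N)))), -1) = Add(-1, Pow(N, 2), Mul(N, Add(-2, Mul(-4, N)))))
Pow(Add(85231, Add(Function('h')(39), Mul(-1, 42524))), -1) = Pow(Add(85231, Add(Add(-1, Mul(-3, Pow(39, 2)), Mul(-2, 39)), Mul(-1, 42524))), -1) = Pow(Add(85231, Add(Add(-1, Mul(-3, 1521), -78), -42524)), -1) = Pow(Add(85231, Add(Add(-1, -4563, -78), -42524)), -1) = Pow(Add(85231, Add(-4642, -42524)), -1) = Pow(Add(85231, -47166), -1) = Pow(38065, -1) = Rational(1, 38065)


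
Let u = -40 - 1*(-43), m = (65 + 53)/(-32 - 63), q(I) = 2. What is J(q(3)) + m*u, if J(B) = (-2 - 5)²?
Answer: 4301/95 ≈ 45.274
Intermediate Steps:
J(B) = 49 (J(B) = (-7)² = 49)
m = -118/95 (m = 118/(-95) = 118*(-1/95) = -118/95 ≈ -1.2421)
u = 3 (u = -40 + 43 = 3)
J(q(3)) + m*u = 49 - 118/95*3 = 49 - 354/95 = 4301/95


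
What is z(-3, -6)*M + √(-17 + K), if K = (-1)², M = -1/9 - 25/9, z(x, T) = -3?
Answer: 26/3 + 4*I ≈ 8.6667 + 4.0*I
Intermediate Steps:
M = -26/9 (M = -1*⅑ - 25*⅑ = -⅑ - 25/9 = -26/9 ≈ -2.8889)
K = 1
z(-3, -6)*M + √(-17 + K) = -3*(-26/9) + √(-17 + 1) = 26/3 + √(-16) = 26/3 + 4*I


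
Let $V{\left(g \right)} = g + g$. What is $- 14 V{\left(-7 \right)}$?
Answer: $196$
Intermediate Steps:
$V{\left(g \right)} = 2 g$
$- 14 V{\left(-7 \right)} = - 14 \cdot 2 \left(-7\right) = \left(-14\right) \left(-14\right) = 196$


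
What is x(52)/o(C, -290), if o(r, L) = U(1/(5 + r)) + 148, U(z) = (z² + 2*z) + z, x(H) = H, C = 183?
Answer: 1837888/5231477 ≈ 0.35131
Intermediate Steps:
U(z) = z² + 3*z
o(r, L) = 148 + (3 + 1/(5 + r))/(5 + r) (o(r, L) = (3 + 1/(5 + r))/(5 + r) + 148 = 148 + (3 + 1/(5 + r))/(5 + r))
x(52)/o(C, -290) = 52/(((16 + 3*183 + 148*(5 + 183)²)/(5 + 183)²)) = 52/(((16 + 549 + 148*188²)/188²)) = 52/(((16 + 549 + 148*35344)/35344)) = 52/(((16 + 549 + 5230912)/35344)) = 52/(((1/35344)*5231477)) = 52/(5231477/35344) = 52*(35344/5231477) = 1837888/5231477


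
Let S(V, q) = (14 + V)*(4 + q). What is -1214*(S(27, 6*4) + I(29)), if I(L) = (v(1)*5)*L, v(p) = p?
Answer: -1569702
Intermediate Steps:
S(V, q) = (4 + q)*(14 + V)
I(L) = 5*L (I(L) = (1*5)*L = 5*L)
-1214*(S(27, 6*4) + I(29)) = -1214*((56 + 4*27 + 14*(6*4) + 27*(6*4)) + 5*29) = -1214*((56 + 108 + 14*24 + 27*24) + 145) = -1214*((56 + 108 + 336 + 648) + 145) = -1214*(1148 + 145) = -1214*1293 = -1569702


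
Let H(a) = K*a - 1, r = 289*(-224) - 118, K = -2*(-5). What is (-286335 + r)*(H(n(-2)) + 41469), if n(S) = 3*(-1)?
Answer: -14552569782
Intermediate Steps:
K = 10
n(S) = -3
r = -64854 (r = -64736 - 118 = -64854)
H(a) = -1 + 10*a (H(a) = 10*a - 1 = -1 + 10*a)
(-286335 + r)*(H(n(-2)) + 41469) = (-286335 - 64854)*((-1 + 10*(-3)) + 41469) = -351189*((-1 - 30) + 41469) = -351189*(-31 + 41469) = -351189*41438 = -14552569782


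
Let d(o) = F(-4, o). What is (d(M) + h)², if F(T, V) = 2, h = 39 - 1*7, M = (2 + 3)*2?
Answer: 1156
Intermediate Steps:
M = 10 (M = 5*2 = 10)
h = 32 (h = 39 - 7 = 32)
d(o) = 2
(d(M) + h)² = (2 + 32)² = 34² = 1156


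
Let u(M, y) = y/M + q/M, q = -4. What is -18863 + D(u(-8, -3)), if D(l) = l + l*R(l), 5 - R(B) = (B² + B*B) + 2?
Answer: -4828375/256 ≈ -18861.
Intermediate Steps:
R(B) = 3 - 2*B² (R(B) = 5 - ((B² + B*B) + 2) = 5 - ((B² + B²) + 2) = 5 - (2*B² + 2) = 5 - (2 + 2*B²) = 5 + (-2 - 2*B²) = 3 - 2*B²)
u(M, y) = -4/M + y/M (u(M, y) = y/M - 4/M = -4/M + y/M)
D(l) = l + l*(3 - 2*l²)
-18863 + D(u(-8, -3)) = -18863 + 2*((-4 - 3)/(-8))*(2 - ((-4 - 3)/(-8))²) = -18863 + 2*(-⅛*(-7))*(2 - (-⅛*(-7))²) = -18863 + 2*(7/8)*(2 - (7/8)²) = -18863 + 2*(7/8)*(2 - 1*49/64) = -18863 + 2*(7/8)*(2 - 49/64) = -18863 + 2*(7/8)*(79/64) = -18863 + 553/256 = -4828375/256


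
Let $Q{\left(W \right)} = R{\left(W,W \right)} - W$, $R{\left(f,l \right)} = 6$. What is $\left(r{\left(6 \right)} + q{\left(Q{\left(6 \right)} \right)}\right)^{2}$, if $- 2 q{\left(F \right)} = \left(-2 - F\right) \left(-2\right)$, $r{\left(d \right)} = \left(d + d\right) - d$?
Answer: $16$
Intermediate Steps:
$r{\left(d \right)} = d$ ($r{\left(d \right)} = 2 d - d = d$)
$Q{\left(W \right)} = 6 - W$
$q{\left(F \right)} = -2 - F$ ($q{\left(F \right)} = - \frac{\left(-2 - F\right) \left(-2\right)}{2} = - \frac{4 + 2 F}{2} = -2 - F$)
$\left(r{\left(6 \right)} + q{\left(Q{\left(6 \right)} \right)}\right)^{2} = \left(6 - \left(8 - 6\right)\right)^{2} = \left(6 - 2\right)^{2} = 4^{2} = 16$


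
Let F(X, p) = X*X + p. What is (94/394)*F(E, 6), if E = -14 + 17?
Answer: 705/197 ≈ 3.5787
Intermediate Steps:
E = 3
F(X, p) = p + X**2 (F(X, p) = X**2 + p = p + X**2)
(94/394)*F(E, 6) = (94/394)*(6 + 3**2) = (94*(1/394))*(6 + 9) = (47/197)*15 = 705/197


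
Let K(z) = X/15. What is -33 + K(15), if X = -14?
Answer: -509/15 ≈ -33.933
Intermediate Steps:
K(z) = -14/15
-33 + K(15) = -33 - 14/15 = -509/15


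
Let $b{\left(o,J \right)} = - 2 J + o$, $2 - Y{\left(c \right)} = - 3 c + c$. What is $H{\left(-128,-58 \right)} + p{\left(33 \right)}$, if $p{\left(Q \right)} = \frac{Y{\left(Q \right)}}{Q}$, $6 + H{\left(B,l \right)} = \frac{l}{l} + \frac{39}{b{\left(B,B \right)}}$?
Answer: $- \frac{11129}{4224} \approx -2.6347$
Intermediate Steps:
$Y{\left(c \right)} = 2 + 2 c$ ($Y{\left(c \right)} = 2 - \left(- 3 c + c\right) = 2 - - 2 c = 2 + 2 c$)
$b{\left(o,J \right)} = o - 2 J$
$H{\left(B,l \right)} = -5 - \frac{39}{B}$ ($H{\left(B,l \right)} = -6 + \left(\frac{l}{l} + \frac{39}{B - 2 B}\right) = -6 + \left(1 + \frac{39}{\left(-1\right) B}\right) = -6 + \left(1 + 39 \left(- \frac{1}{B}\right)\right) = -6 + \left(1 - \frac{39}{B}\right) = -5 - \frac{39}{B}$)
$p{\left(Q \right)} = \frac{2 + 2 Q}{Q}$
$H{\left(-128,-58 \right)} + p{\left(33 \right)} = \left(-5 - \frac{39}{-128}\right) + \left(2 + \frac{2}{33}\right) = \left(-5 - - \frac{39}{128}\right) + \left(2 + 2 \cdot \frac{1}{33}\right) = \left(-5 + \frac{39}{128}\right) + \left(2 + \frac{2}{33}\right) = - \frac{601}{128} + \frac{68}{33} = - \frac{11129}{4224}$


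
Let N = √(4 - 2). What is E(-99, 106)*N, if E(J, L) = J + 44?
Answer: -55*√2 ≈ -77.782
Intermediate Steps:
E(J, L) = 44 + J
N = √2 ≈ 1.4142
E(-99, 106)*N = (44 - 99)*√2 = -55*√2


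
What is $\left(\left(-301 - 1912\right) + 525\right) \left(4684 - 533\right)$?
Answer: $-7006888$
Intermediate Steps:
$\left(\left(-301 - 1912\right) + 525\right) \left(4684 - 533\right) = \left(-2213 + 525\right) 4151 = \left(-1688\right) 4151 = -7006888$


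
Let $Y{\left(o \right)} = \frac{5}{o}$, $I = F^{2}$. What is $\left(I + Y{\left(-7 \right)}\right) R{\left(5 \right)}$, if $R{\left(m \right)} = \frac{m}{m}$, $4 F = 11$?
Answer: $\frac{767}{112} \approx 6.8482$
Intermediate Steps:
$F = \frac{11}{4}$ ($F = \frac{1}{4} \cdot 11 = \frac{11}{4} \approx 2.75$)
$I = \frac{121}{16}$ ($I = \left(\frac{11}{4}\right)^{2} = \frac{121}{16} \approx 7.5625$)
$R{\left(m \right)} = 1$
$\left(I + Y{\left(-7 \right)}\right) R{\left(5 \right)} = \left(\frac{121}{16} + \frac{5}{-7}\right) 1 = \left(\frac{121}{16} + 5 \left(- \frac{1}{7}\right)\right) 1 = \left(\frac{121}{16} - \frac{5}{7}\right) 1 = \frac{767}{112} \cdot 1 = \frac{767}{112}$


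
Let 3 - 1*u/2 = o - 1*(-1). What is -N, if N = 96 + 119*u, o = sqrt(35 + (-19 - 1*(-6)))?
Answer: -572 + 238*sqrt(22) ≈ 544.32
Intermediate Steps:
o = sqrt(22) (o = sqrt(35 + (-19 + 6)) = sqrt(35 - 13) = sqrt(22) ≈ 4.6904)
u = 4 - 2*sqrt(22) (u = 6 - 2*(sqrt(22) - 1*(-1)) = 6 - 2*(sqrt(22) + 1) = 6 - 2*(1 + sqrt(22)) = 6 + (-2 - 2*sqrt(22)) = 4 - 2*sqrt(22) ≈ -5.3808)
N = 572 - 238*sqrt(22) (N = 96 + 119*(4 - 2*sqrt(22)) = 96 + (476 - 238*sqrt(22)) = 572 - 238*sqrt(22) ≈ -544.32)
-N = -(572 - 238*sqrt(22)) = -572 + 238*sqrt(22)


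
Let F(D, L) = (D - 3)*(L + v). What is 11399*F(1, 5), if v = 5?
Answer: -227980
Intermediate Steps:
F(D, L) = (-3 + D)*(5 + L) (F(D, L) = (D - 3)*(L + 5) = (-3 + D)*(5 + L))
11399*F(1, 5) = 11399*(-15 - 3*5 + 5*1 + 1*5) = 11399*(-15 - 15 + 5 + 5) = 11399*(-20) = -227980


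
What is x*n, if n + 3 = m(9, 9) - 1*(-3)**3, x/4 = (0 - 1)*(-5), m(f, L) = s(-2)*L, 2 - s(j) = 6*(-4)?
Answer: 5160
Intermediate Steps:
s(j) = 26 (s(j) = 2 - 6*(-4) = 2 - 1*(-24) = 2 + 24 = 26)
m(f, L) = 26*L
x = 20 (x = 4*((0 - 1)*(-5)) = 4*(-1*(-5)) = 4*5 = 20)
n = 258 (n = -3 + (26*9 - 1*(-3)**3) = -3 + (234 - 1*(-27)) = -3 + (234 + 27) = -3 + 261 = 258)
x*n = 20*258 = 5160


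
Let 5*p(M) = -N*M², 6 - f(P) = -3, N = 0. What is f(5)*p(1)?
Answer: 0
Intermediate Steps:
f(P) = 9 (f(P) = 6 - 1*(-3) = 6 + 3 = 9)
p(M) = 0 (p(M) = (-0*M²)/5 = (-1*0)/5 = (⅕)*0 = 0)
f(5)*p(1) = 9*0 = 0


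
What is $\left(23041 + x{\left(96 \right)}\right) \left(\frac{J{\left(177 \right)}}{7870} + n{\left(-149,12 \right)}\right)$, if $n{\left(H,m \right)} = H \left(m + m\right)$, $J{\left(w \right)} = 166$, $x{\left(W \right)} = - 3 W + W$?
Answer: $- \frac{321519177973}{3935} \approx -8.1708 \cdot 10^{7}$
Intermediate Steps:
$x{\left(W \right)} = - 2 W$
$n{\left(H,m \right)} = 2 H m$ ($n{\left(H,m \right)} = H 2 m = 2 H m$)
$\left(23041 + x{\left(96 \right)}\right) \left(\frac{J{\left(177 \right)}}{7870} + n{\left(-149,12 \right)}\right) = \left(23041 - 192\right) \left(\frac{166}{7870} + 2 \left(-149\right) 12\right) = \left(23041 - 192\right) \left(166 \cdot \frac{1}{7870} - 3576\right) = 22849 \left(\frac{83}{3935} - 3576\right) = 22849 \left(- \frac{14071477}{3935}\right) = - \frac{321519177973}{3935}$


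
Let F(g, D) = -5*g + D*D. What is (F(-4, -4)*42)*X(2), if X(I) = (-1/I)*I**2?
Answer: -3024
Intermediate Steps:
X(I) = -I
F(g, D) = D**2 - 5*g (F(g, D) = -5*g + D**2 = D**2 - 5*g)
(F(-4, -4)*42)*X(2) = (((-4)**2 - 5*(-4))*42)*(-1*2) = ((16 + 20)*42)*(-2) = (36*42)*(-2) = 1512*(-2) = -3024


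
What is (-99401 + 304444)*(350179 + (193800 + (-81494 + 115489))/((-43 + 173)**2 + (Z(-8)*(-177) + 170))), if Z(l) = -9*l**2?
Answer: 8546034917272519/119022 ≈ 7.1802e+10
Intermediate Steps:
(-99401 + 304444)*(350179 + (193800 + (-81494 + 115489))/((-43 + 173)**2 + (Z(-8)*(-177) + 170))) = (-99401 + 304444)*(350179 + (193800 + (-81494 + 115489))/((-43 + 173)**2 + (-9*(-8)**2*(-177) + 170))) = 205043*(350179 + (193800 + 33995)/(130**2 + (-9*64*(-177) + 170))) = 205043*(350179 + 227795/(16900 + (-576*(-177) + 170))) = 205043*(350179 + 227795/(16900 + (101952 + 170))) = 205043*(350179 + 227795/(16900 + 102122)) = 205043*(350179 + 227795/119022) = 205043*(41679232733/119022) = 8546034917272519/119022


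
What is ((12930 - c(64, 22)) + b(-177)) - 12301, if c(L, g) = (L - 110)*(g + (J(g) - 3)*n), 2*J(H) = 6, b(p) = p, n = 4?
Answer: 1464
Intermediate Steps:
J(H) = 3 (J(H) = (½)*6 = 3)
c(L, g) = g*(-110 + L) (c(L, g) = (L - 110)*(g + (3 - 3)*4) = (-110 + L)*(g + 0*4) = (-110 + L)*(g + 0) = (-110 + L)*g = g*(-110 + L))
((12930 - c(64, 22)) + b(-177)) - 12301 = ((12930 - 22*(-110 + 64)) - 177) - 12301 = ((12930 - 22*(-46)) - 177) - 12301 = ((12930 - 1*(-1012)) - 177) - 12301 = ((12930 + 1012) - 177) - 12301 = (13942 - 177) - 12301 = 13765 - 12301 = 1464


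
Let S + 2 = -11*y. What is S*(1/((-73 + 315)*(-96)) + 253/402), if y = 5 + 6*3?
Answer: -83261665/518848 ≈ -160.47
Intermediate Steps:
y = 23 (y = 5 + 18 = 23)
S = -255 (S = -2 - 11*23 = -2 - 253 = -255)
S*(1/((-73 + 315)*(-96)) + 253/402) = -255*(1/((-73 + 315)*(-96)) + 253/402) = -255*(-1/96/242 + 253*(1/402)) = -255*((1/242)*(-1/96) + 253/402) = -255*(-1/23232 + 253/402) = -255*979549/1556544 = -83261665/518848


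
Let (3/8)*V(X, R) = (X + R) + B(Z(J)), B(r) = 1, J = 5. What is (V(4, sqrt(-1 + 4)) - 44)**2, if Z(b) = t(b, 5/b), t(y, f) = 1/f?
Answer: 8656/9 - 1472*sqrt(3)/9 ≈ 678.49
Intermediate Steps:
Z(b) = b/5 (Z(b) = 1/(5/b) = b/5)
V(X, R) = 8/3 + 8*R/3 + 8*X/3 (V(X, R) = 8*((X + R) + 1)/3 = 8*((R + X) + 1)/3 = 8*(1 + R + X)/3 = 8/3 + 8*R/3 + 8*X/3)
(V(4, sqrt(-1 + 4)) - 44)**2 = ((8/3 + 8*sqrt(-1 + 4)/3 + (8/3)*4) - 44)**2 = ((8/3 + 8*sqrt(3)/3 + 32/3) - 44)**2 = ((40/3 + 8*sqrt(3)/3) - 44)**2 = (-92/3 + 8*sqrt(3)/3)**2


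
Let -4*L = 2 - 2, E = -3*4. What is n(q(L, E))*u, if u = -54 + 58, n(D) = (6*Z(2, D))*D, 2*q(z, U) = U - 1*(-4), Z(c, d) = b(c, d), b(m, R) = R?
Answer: 384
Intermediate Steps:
Z(c, d) = d
E = -12
L = 0 (L = -(2 - 2)/4 = -¼*0 = 0)
q(z, U) = 2 + U/2 (q(z, U) = (U - 1*(-4))/2 = (U + 4)/2 = (4 + U)/2 = 2 + U/2)
n(D) = 6*D² (n(D) = (6*D)*D = 6*D²)
u = 4
n(q(L, E))*u = (6*(2 + (½)*(-12))²)*4 = (6*(2 - 6)²)*4 = (6*(-4)²)*4 = (6*16)*4 = 96*4 = 384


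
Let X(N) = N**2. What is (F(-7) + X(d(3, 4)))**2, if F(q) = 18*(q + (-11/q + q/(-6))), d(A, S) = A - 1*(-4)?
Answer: 37636/49 ≈ 768.08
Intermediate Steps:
d(A, S) = 4 + A (d(A, S) = A + 4 = 4 + A)
F(q) = -198/q + 15*q (F(q) = 18*(q + (-11/q + q*(-1/6))) = 18*(q + (-11/q - q/6)) = 18*(-11/q + 5*q/6) = -198/q + 15*q)
(F(-7) + X(d(3, 4)))**2 = ((-198/(-7) + 15*(-7)) + (4 + 3)**2)**2 = ((-198*(-1/7) - 105) + 7**2)**2 = ((198/7 - 105) + 49)**2 = (-537/7 + 49)**2 = (-194/7)**2 = 37636/49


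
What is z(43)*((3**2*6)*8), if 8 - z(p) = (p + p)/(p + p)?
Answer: 3024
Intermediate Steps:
z(p) = 7 (z(p) = 8 - (p + p)/(p + p) = 8 - 2*p/(2*p) = 8 - 2*p*1/(2*p) = 8 - 1*1 = 8 - 1 = 7)
z(43)*((3**2*6)*8) = 7*((3**2*6)*8) = 7*((9*6)*8) = 7*(54*8) = 7*432 = 3024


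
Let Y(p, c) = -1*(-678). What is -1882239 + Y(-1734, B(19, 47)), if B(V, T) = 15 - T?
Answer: -1881561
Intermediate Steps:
Y(p, c) = 678
-1882239 + Y(-1734, B(19, 47)) = -1882239 + 678 = -1881561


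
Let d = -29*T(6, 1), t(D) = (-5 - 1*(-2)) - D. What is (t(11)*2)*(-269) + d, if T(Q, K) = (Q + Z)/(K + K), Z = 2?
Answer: 7416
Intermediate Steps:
t(D) = -3 - D (t(D) = (-5 + 2) - D = -3 - D)
T(Q, K) = (2 + Q)/(2*K) (T(Q, K) = (Q + 2)/(K + K) = (2 + Q)/((2*K)) = (2 + Q)*(1/(2*K)) = (2 + Q)/(2*K))
d = -116 (d = -29*(2 + 6)/(2*1) = -29*8/2 = -29*4 = -116)
(t(11)*2)*(-269) + d = ((-3 - 1*11)*2)*(-269) - 116 = ((-3 - 11)*2)*(-269) - 116 = -14*2*(-269) - 116 = -28*(-269) - 116 = 7532 - 116 = 7416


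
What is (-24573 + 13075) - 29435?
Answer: -40933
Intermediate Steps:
(-24573 + 13075) - 29435 = -11498 - 29435 = -40933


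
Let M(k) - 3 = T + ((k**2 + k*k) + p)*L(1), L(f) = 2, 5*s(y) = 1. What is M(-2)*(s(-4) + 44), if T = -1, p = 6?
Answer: 1326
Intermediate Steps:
s(y) = 1/5 (s(y) = (1/5)*1 = 1/5)
M(k) = 14 + 4*k**2 (M(k) = 3 + (-1 + ((k**2 + k*k) + 6)*2) = 3 + (-1 + ((k**2 + k**2) + 6)*2) = 3 + (-1 + (2*k**2 + 6)*2) = 3 + (-1 + (6 + 2*k**2)*2) = 3 + (-1 + (12 + 4*k**2)) = 3 + (11 + 4*k**2) = 14 + 4*k**2)
M(-2)*(s(-4) + 44) = (14 + 4*(-2)**2)*(1/5 + 44) = (14 + 4*4)*(221/5) = (14 + 16)*(221/5) = 30*(221/5) = 1326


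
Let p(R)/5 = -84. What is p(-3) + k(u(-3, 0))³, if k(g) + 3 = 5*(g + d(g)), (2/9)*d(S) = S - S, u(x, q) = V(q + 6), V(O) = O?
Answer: 19263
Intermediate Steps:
u(x, q) = 6 + q (u(x, q) = q + 6 = 6 + q)
p(R) = -420 (p(R) = 5*(-84) = -420)
d(S) = 0 (d(S) = 9*(S - S)/2 = (9/2)*0 = 0)
k(g) = -3 + 5*g (k(g) = -3 + 5*(g + 0) = -3 + 5*g)
p(-3) + k(u(-3, 0))³ = -420 + (-3 + 5*(6 + 0))³ = -420 + (-3 + 5*6)³ = -420 + (-3 + 30)³ = -420 + 27³ = -420 + 19683 = 19263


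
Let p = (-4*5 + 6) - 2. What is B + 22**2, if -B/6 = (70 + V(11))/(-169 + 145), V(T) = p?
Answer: 995/2 ≈ 497.50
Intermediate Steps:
p = -16 (p = (-20 + 6) - 2 = -14 - 2 = -16)
V(T) = -16
B = 27/2 (B = -6*(70 - 16)/(-169 + 145) = -324/(-24) = -324*(-1)/24 = -6*(-9/4) = 27/2 ≈ 13.500)
B + 22**2 = 27/2 + 22**2 = 27/2 + 484 = 995/2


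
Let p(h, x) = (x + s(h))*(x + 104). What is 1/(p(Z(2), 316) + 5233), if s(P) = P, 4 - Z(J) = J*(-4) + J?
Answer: 1/142153 ≈ 7.0347e-6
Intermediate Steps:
Z(J) = 4 + 3*J (Z(J) = 4 - (J*(-4) + J) = 4 - (-4*J + J) = 4 - (-3)*J = 4 + 3*J)
p(h, x) = (104 + x)*(h + x) (p(h, x) = (x + h)*(x + 104) = (h + x)*(104 + x) = (104 + x)*(h + x))
1/(p(Z(2), 316) + 5233) = 1/((316**2 + 104*(4 + 3*2) + 104*316 + (4 + 3*2)*316) + 5233) = 1/((99856 + 104*(4 + 6) + 32864 + (4 + 6)*316) + 5233) = 1/((99856 + 104*10 + 32864 + 10*316) + 5233) = 1/((99856 + 1040 + 32864 + 3160) + 5233) = 1/(136920 + 5233) = 1/142153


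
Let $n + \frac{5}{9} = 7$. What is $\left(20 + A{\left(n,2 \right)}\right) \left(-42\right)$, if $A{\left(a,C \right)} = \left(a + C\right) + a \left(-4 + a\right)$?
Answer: $- \frac{50120}{27} \approx -1856.3$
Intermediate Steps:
$n = \frac{58}{9}$ ($n = - \frac{5}{9} + 7 = \frac{58}{9} \approx 6.4444$)
$A{\left(a,C \right)} = C + a + a \left(-4 + a\right)$ ($A{\left(a,C \right)} = \left(C + a\right) + a \left(-4 + a\right) = C + a + a \left(-4 + a\right)$)
$\left(20 + A{\left(n,2 \right)}\right) \left(-42\right) = \left(20 + \left(2 + \left(\frac{58}{9}\right)^{2} - \frac{58}{3}\right)\right) \left(-42\right) = \left(20 + \left(2 + \frac{3364}{81} - \frac{58}{3}\right)\right) \left(-42\right) = \left(20 + \frac{1960}{81}\right) \left(-42\right) = \frac{3580}{81} \left(-42\right) = - \frac{50120}{27}$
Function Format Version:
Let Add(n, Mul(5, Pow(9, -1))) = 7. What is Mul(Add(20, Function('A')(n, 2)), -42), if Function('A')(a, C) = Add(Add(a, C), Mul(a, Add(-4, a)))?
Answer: Rational(-50120, 27) ≈ -1856.3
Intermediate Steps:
n = Rational(58, 9) (n = Add(Rational(-5, 9), 7) = Rational(58, 9) ≈ 6.4444)
Function('A')(a, C) = Add(C, a, Mul(a, Add(-4, a))) (Function('A')(a, C) = Add(Add(C, a), Mul(a, Add(-4, a))) = Add(C, a, Mul(a, Add(-4, a))))
Mul(Add(20, Function('A')(n, 2)), -42) = Mul(Add(20, Add(2, Pow(Rational(58, 9), 2), Mul(-3, Rational(58, 9)))), -42) = Mul(Add(20, Add(2, Rational(3364, 81), Rational(-58, 3))), -42) = Mul(Add(20, Rational(1960, 81)), -42) = Mul(Rational(3580, 81), -42) = Rational(-50120, 27)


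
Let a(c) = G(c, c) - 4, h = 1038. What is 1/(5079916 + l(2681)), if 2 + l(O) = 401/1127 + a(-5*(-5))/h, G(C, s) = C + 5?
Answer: 584913/2971307960252 ≈ 1.9685e-7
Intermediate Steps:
G(C, s) = 5 + C
a(c) = 1 + c (a(c) = (5 + c) - 4 = 1 + c)
l(O) = -947056/584913 (l(O) = -2 + (401/1127 + (1 - 5*(-5))/1038) = -2 + (401*(1/1127) + (1 + 25)*(1/1038)) = -2 + (401/1127 + 26*(1/1038)) = -2 + (401/1127 + 13/519) = -2 + 222770/584913 = -947056/584913)
1/(5079916 + l(2681)) = 1/(5079916 - 947056/584913) = 1/(2971307960252/584913) = 584913/2971307960252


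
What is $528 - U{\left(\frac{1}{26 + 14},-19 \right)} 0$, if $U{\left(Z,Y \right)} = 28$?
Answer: $528$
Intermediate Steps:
$528 - U{\left(\frac{1}{26 + 14},-19 \right)} 0 = 528 - 28 \cdot 0 = 528 - 0 = 528 + 0 = 528$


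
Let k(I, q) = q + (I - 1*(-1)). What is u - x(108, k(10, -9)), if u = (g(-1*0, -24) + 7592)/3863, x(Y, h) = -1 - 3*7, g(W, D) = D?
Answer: 92554/3863 ≈ 23.959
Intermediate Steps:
k(I, q) = 1 + I + q (k(I, q) = q + (I + 1) = q + (1 + I) = 1 + I + q)
x(Y, h) = -22 (x(Y, h) = -1 - 21 = -22)
u = 7568/3863 (u = (-24 + 7592)/3863 = 7568*(1/3863) = 7568/3863 ≈ 1.9591)
u - x(108, k(10, -9)) = 7568/3863 - 1*(-22) = 7568/3863 + 22 = 92554/3863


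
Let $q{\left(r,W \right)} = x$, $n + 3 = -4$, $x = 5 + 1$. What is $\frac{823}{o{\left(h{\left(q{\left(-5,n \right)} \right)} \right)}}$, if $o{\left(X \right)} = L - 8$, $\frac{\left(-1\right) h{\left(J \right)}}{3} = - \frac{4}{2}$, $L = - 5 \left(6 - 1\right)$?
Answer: $- \frac{823}{33} \approx -24.939$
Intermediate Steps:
$x = 6$
$n = -7$ ($n = -3 - 4 = -7$)
$q{\left(r,W \right)} = 6$
$L = -25$ ($L = \left(-5\right) 5 = -25$)
$h{\left(J \right)} = 6$ ($h{\left(J \right)} = - 3 \left(- \frac{4}{2}\right) = - 3 \left(\left(-4\right) \frac{1}{2}\right) = \left(-3\right) \left(-2\right) = 6$)
$o{\left(X \right)} = -33$ ($o{\left(X \right)} = -25 - 8 = -33$)
$\frac{823}{o{\left(h{\left(q{\left(-5,n \right)} \right)} \right)}} = \frac{823}{-33} = 823 \left(- \frac{1}{33}\right) = - \frac{823}{33}$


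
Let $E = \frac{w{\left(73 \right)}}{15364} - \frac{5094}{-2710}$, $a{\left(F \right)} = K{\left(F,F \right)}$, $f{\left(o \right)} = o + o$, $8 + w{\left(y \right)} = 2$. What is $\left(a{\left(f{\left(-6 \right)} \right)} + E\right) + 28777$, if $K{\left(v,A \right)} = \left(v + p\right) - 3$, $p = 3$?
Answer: $\frac{299437611139}{10409110} \approx 28767.0$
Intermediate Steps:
$w{\left(y \right)} = -6$ ($w{\left(y \right)} = -8 + 2 = -6$)
$f{\left(o \right)} = 2 o$
$K{\left(v,A \right)} = v$ ($K{\left(v,A \right)} = \left(v + 3\right) - 3 = \left(3 + v\right) - 3 = v$)
$a{\left(F \right)} = F$
$E = \frac{19561989}{10409110}$ ($E = - \frac{6}{15364} - \frac{5094}{-2710} = \left(-6\right) \frac{1}{15364} - - \frac{2547}{1355} = - \frac{3}{7682} + \frac{2547}{1355} = \frac{19561989}{10409110} \approx 1.8793$)
$\left(a{\left(f{\left(-6 \right)} \right)} + E\right) + 28777 = \left(2 \left(-6\right) + \frac{19561989}{10409110}\right) + 28777 = \left(-12 + \frac{19561989}{10409110}\right) + 28777 = - \frac{105347331}{10409110} + 28777 = \frac{299437611139}{10409110}$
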